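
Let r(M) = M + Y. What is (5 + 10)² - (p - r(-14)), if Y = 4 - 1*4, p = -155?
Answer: 366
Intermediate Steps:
Y = 0 (Y = 4 - 4 = 0)
r(M) = M (r(M) = M + 0 = M)
(5 + 10)² - (p - r(-14)) = (5 + 10)² - (-155 - 1*(-14)) = 15² - (-155 + 14) = 225 - 1*(-141) = 225 + 141 = 366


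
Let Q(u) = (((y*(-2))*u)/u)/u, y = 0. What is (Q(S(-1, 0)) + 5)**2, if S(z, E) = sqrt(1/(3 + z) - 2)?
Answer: 25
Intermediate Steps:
S(z, E) = sqrt(-2 + 1/(3 + z))
Q(u) = 0 (Q(u) = (((0*(-2))*u)/u)/u = ((0*u)/u)/u = (0/u)/u = 0/u = 0)
(Q(S(-1, 0)) + 5)**2 = (0 + 5)**2 = 5**2 = 25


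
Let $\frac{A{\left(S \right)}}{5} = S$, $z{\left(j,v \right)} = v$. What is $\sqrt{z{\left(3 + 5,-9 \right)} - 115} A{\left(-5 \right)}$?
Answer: $- 50 i \sqrt{31} \approx - 278.39 i$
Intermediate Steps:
$A{\left(S \right)} = 5 S$
$\sqrt{z{\left(3 + 5,-9 \right)} - 115} A{\left(-5 \right)} = \sqrt{-9 - 115} \cdot 5 \left(-5\right) = \sqrt{-124} \left(-25\right) = 2 i \sqrt{31} \left(-25\right) = - 50 i \sqrt{31}$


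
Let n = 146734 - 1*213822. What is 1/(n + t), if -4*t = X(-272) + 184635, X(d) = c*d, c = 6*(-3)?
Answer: -4/457883 ≈ -8.7358e-6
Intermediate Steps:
c = -18
X(d) = -18*d
t = -189531/4 (t = -(-18*(-272) + 184635)/4 = -(4896 + 184635)/4 = -¼*189531 = -189531/4 ≈ -47383.)
n = -67088 (n = 146734 - 213822 = -67088)
1/(n + t) = 1/(-67088 - 189531/4) = 1/(-457883/4) = -4/457883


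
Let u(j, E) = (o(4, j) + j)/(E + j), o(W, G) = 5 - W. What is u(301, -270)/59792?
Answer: 151/926776 ≈ 0.00016293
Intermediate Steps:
u(j, E) = (1 + j)/(E + j) (u(j, E) = ((5 - 1*4) + j)/(E + j) = ((5 - 4) + j)/(E + j) = (1 + j)/(E + j))
u(301, -270)/59792 = ((1 + 301)/(-270 + 301))/59792 = (302/31)*(1/59792) = 151/926776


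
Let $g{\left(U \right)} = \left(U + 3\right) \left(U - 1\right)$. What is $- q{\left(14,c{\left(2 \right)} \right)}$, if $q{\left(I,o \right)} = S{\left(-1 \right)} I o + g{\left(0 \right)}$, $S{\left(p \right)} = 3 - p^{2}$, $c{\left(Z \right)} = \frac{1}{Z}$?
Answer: $-11$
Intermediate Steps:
$g{\left(U \right)} = \left(-1 + U\right) \left(3 + U\right)$ ($g{\left(U \right)} = \left(3 + U\right) \left(-1 + U\right) = \left(-1 + U\right) \left(3 + U\right)$)
$q{\left(I,o \right)} = -3 + 2 I o$ ($q{\left(I,o \right)} = \left(3 - \left(-1\right)^{2}\right) I o + \left(-3 + 0^{2} + 2 \cdot 0\right) = \left(3 - 1\right) I o + \left(-3 + 0 + 0\right) = \left(3 - 1\right) I o - 3 = 2 I o - 3 = -3 + 2 I o$)
$- q{\left(14,c{\left(2 \right)} \right)} = - (-3 + 2 \cdot 14 \cdot \frac{1}{2}) = - (-3 + 14) = \left(-1\right) 11 = -11$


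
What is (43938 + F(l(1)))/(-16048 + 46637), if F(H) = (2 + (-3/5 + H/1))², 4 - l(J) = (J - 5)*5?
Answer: 1114579/764725 ≈ 1.4575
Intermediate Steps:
l(J) = 29 - 5*J (l(J) = 4 - (J - 5)*5 = 4 - (-5 + J)*5 = 4 - (-25 + 5*J) = 4 + (25 - 5*J) = 29 - 5*J)
F(H) = (7/5 + H)² (F(H) = (2 + (-3*⅕ + H*1))² = (2 + (-⅗ + H))² = (7/5 + H)²)
(43938 + F(l(1)))/(-16048 + 46637) = (43938 + (7 + 5*(29 - 5*1))²/25)/(-16048 + 46637) = (43938 + (7 + 5*(29 - 5))²/25)/30589 = (43938 + (7 + 5*24)²/25)*(1/30589) = (43938 + (7 + 120)²/25)*(1/30589) = (43938 + (1/25)*127²)*(1/30589) = (43938 + (1/25)*16129)*(1/30589) = (43938 + 16129/25)*(1/30589) = (1114579/25)*(1/30589) = 1114579/764725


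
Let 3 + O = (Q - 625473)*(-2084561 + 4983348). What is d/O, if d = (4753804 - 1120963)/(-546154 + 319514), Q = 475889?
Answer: 3632841/98273858721037040 ≈ 3.6966e-11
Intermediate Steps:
d = -3632841/226640 (d = 3632841/(-226640) = 3632841*(-1/226640) = -3632841/226640 ≈ -16.029)
O = -433612154611 (O = -3 + (475889 - 625473)*(-2084561 + 4983348) = -3 - 149584*2898787 = -3 - 433612154608 = -433612154611)
d/O = -3632841/226640/(-433612154611) = -3632841/226640*(-1/433612154611) = 3632841/98273858721037040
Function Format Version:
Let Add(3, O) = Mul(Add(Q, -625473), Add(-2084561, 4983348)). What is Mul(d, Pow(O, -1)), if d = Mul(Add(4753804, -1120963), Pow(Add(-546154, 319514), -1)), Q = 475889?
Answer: Rational(3632841, 98273858721037040) ≈ 3.6966e-11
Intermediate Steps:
d = Rational(-3632841, 226640) (d = Mul(3632841, Pow(-226640, -1)) = Mul(3632841, Rational(-1, 226640)) = Rational(-3632841, 226640) ≈ -16.029)
O = -433612154611 (O = Add(-3, Mul(Add(475889, -625473), Add(-2084561, 4983348))) = Add(-3, Mul(-149584, 2898787)) = Add(-3, -433612154608) = -433612154611)
Mul(d, Pow(O, -1)) = Mul(Rational(-3632841, 226640), Pow(-433612154611, -1)) = Mul(Rational(-3632841, 226640), Rational(-1, 433612154611)) = Rational(3632841, 98273858721037040)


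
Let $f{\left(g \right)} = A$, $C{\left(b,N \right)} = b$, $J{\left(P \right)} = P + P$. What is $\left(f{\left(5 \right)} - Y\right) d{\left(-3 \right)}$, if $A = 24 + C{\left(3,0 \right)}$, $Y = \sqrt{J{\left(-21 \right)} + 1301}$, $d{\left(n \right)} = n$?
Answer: $-81 + 3 \sqrt{1259} \approx 25.447$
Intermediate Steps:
$J{\left(P \right)} = 2 P$
$Y = \sqrt{1259}$ ($Y = \sqrt{2 \left(-21\right) + 1301} = \sqrt{-42 + 1301} = \sqrt{1259} \approx 35.482$)
$A = 27$ ($A = 24 + 3 = 27$)
$f{\left(g \right)} = 27$
$\left(f{\left(5 \right)} - Y\right) d{\left(-3 \right)} = \left(27 - \sqrt{1259}\right) \left(-3\right) = -81 + 3 \sqrt{1259}$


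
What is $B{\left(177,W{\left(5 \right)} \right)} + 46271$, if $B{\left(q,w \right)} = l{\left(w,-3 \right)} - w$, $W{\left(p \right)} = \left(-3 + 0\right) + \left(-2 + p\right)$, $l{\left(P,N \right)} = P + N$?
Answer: $46268$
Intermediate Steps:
$l{\left(P,N \right)} = N + P$
$W{\left(p \right)} = -5 + p$ ($W{\left(p \right)} = -3 + \left(-2 + p\right) = -5 + p$)
$B{\left(q,w \right)} = -3$ ($B{\left(q,w \right)} = \left(-3 + w\right) - w = -3$)
$B{\left(177,W{\left(5 \right)} \right)} + 46271 = -3 + 46271 = 46268$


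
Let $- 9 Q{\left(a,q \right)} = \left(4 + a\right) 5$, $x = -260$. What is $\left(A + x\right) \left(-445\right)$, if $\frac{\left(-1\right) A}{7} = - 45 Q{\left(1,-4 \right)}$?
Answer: $505075$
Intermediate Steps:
$Q{\left(a,q \right)} = - \frac{20}{9} - \frac{5 a}{9}$ ($Q{\left(a,q \right)} = - \frac{\left(4 + a\right) 5}{9} = - \frac{20 + 5 a}{9} = - \frac{20}{9} - \frac{5 a}{9}$)
$A = -875$ ($A = - 7 \left(- 45 \left(- \frac{20}{9} - \frac{5}{9}\right)\right) = - 7 \left(\left(-45\right) \left(- \frac{25}{9}\right)\right) = \left(-7\right) 125 = -875$)
$\left(A + x\right) \left(-445\right) = \left(-875 - 260\right) \left(-445\right) = \left(-1135\right) \left(-445\right) = 505075$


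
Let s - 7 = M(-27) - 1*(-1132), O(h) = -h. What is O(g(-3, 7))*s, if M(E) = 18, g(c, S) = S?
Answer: -8099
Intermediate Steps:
s = 1157 (s = 7 + (18 - 1*(-1132)) = 7 + (18 + 1132) = 7 + 1150 = 1157)
O(g(-3, 7))*s = -1*7*1157 = -7*1157 = -8099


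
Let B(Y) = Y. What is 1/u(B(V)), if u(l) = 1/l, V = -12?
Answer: -12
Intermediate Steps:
1/u(B(V)) = 1/(1/(-12)) = 1/(-1/12) = -12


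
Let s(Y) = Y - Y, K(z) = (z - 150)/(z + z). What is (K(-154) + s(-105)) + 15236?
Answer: 1173248/77 ≈ 15237.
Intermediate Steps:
K(z) = (-150 + z)/(2*z) (K(z) = (-150 + z)/((2*z)) = (-150 + z)*(1/(2*z)) = (-150 + z)/(2*z))
s(Y) = 0
(K(-154) + s(-105)) + 15236 = ((1/2)*(-150 - 154)/(-154) + 0) + 15236 = ((1/2)*(-1/154)*(-304) + 0) + 15236 = (76/77 + 0) + 15236 = 76/77 + 15236 = 1173248/77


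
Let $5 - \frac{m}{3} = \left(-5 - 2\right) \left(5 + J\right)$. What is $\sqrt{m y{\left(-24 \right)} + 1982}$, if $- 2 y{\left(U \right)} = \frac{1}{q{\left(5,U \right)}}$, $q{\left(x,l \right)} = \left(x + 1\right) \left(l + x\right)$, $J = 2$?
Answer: $\frac{\sqrt{2863034}}{38} \approx 44.528$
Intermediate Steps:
$q{\left(x,l \right)} = \left(1 + x\right) \left(l + x\right)$
$m = 162$ ($m = 15 - 3 \left(-5 - 2\right) \left(5 + 2\right) = 15 - 3 \left(\left(-7\right) 7\right) = 15 - -147 = 15 + 147 = 162$)
$y{\left(U \right)} = - \frac{1}{2 \left(30 + 6 U\right)}$ ($y{\left(U \right)} = - \frac{1}{2 \left(U + 5 + 5^{2} + U 5\right)} = - \frac{1}{2 \left(U + 5 + 25 + 5 U\right)} = - \frac{1}{2 \left(30 + 6 U\right)}$)
$\sqrt{m y{\left(-24 \right)} + 1982} = \sqrt{162 \left(- \frac{1}{60 + 12 \left(-24\right)}\right) + 1982} = \sqrt{162 \left(- \frac{1}{60 - 288}\right) + 1982} = \sqrt{162 \left(- \frac{1}{-228}\right) + 1982} = \sqrt{162 \left(\left(-1\right) \left(- \frac{1}{228}\right)\right) + 1982} = \sqrt{162 \cdot \frac{1}{228} + 1982} = \sqrt{\frac{27}{38} + 1982} = \sqrt{\frac{75343}{38}} = \frac{\sqrt{2863034}}{38}$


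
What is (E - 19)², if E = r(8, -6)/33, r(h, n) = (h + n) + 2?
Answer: 388129/1089 ≈ 356.41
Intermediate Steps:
r(h, n) = 2 + h + n
E = 4/33 (E = (2 + 8 - 6)/33 = 4*(1/33) = 4/33 ≈ 0.12121)
(E - 19)² = (4/33 - 19)² = (-623/33)² = 388129/1089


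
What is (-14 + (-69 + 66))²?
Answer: 289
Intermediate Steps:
(-14 + (-69 + 66))² = (-14 - 3)² = (-17)² = 289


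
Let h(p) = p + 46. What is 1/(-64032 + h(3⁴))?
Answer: -1/63905 ≈ -1.5648e-5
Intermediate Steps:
h(p) = 46 + p
1/(-64032 + h(3⁴)) = 1/(-64032 + (46 + 3⁴)) = 1/(-64032 + (46 + 81)) = 1/(-64032 + 127) = 1/(-63905) = -1/63905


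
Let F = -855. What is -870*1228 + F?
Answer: -1069215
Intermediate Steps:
-870*1228 + F = -870*1228 - 855 = -1068360 - 855 = -1069215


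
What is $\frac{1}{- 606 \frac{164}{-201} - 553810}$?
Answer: $- \frac{67}{37072142} \approx -1.8073 \cdot 10^{-6}$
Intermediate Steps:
$\frac{1}{- 606 \frac{164}{-201} - 553810} = \frac{1}{- 606 \cdot 164 \left(- \frac{1}{201}\right) - 553810} = \frac{1}{\left(-606\right) \left(- \frac{164}{201}\right) - 553810} = \frac{1}{\frac{33128}{67} - 553810} = \frac{1}{- \frac{37072142}{67}} = - \frac{67}{37072142}$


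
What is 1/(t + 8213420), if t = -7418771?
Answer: 1/794649 ≈ 1.2584e-6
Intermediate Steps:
1/(t + 8213420) = 1/(-7418771 + 8213420) = 1/794649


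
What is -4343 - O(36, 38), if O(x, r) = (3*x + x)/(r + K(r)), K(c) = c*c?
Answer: -1072745/247 ≈ -4343.1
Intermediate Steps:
K(c) = c²
O(x, r) = 4*x/(r + r²) (O(x, r) = (3*x + x)/(r + r²) = (4*x)/(r + r²) = 4*x/(r + r²))
-4343 - O(36, 38) = -4343 - 4*36/(38*(1 + 38)) = -4343 - 4*36/(38*39) = -4343 - 1*24/247 = -4343 - 24/247 = -1072745/247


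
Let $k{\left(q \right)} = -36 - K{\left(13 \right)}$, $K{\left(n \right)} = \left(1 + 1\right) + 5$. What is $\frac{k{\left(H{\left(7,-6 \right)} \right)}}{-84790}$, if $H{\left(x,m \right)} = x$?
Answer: $\frac{43}{84790} \approx 0.00050713$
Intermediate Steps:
$K{\left(n \right)} = 7$ ($K{\left(n \right)} = 2 + 5 = 7$)
$k{\left(q \right)} = -43$ ($k{\left(q \right)} = -36 - 7 = -43$)
$\frac{k{\left(H{\left(7,-6 \right)} \right)}}{-84790} = - \frac{43}{-84790} = \left(-43\right) \left(- \frac{1}{84790}\right) = \frac{43}{84790}$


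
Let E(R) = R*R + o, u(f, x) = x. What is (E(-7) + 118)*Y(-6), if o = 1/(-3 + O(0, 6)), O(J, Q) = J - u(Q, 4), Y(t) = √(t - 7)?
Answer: 1168*I*√13/7 ≈ 601.61*I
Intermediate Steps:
Y(t) = √(-7 + t)
O(J, Q) = -4 + J (O(J, Q) = J - 1*4 = J - 4 = -4 + J)
o = -⅐ (o = 1/(-3 + (-4 + 0)) = 1/(-3 - 4) = 1/(-7) = -⅐ ≈ -0.14286)
E(R) = -⅐ + R² (E(R) = R*R - ⅐ = R² - ⅐ = -⅐ + R²)
(E(-7) + 118)*Y(-6) = ((-⅐ + (-7)²) + 118)*√(-7 - 6) = ((-⅐ + 49) + 118)*√(-13) = (342/7 + 118)*(I*√13) = 1168*(I*√13)/7 = 1168*I*√13/7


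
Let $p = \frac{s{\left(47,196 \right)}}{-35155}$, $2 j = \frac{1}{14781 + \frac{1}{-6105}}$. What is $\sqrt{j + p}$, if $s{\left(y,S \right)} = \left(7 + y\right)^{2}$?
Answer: $\frac{i \sqrt{834404108552697230891430}}{3172317030620} \approx 0.28795 i$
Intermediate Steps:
$j = \frac{6105}{180476008}$ ($j = \frac{1}{2 \left(14781 + \frac{1}{-6105}\right)} = \frac{1}{2 \left(14781 - \frac{1}{6105}\right)} = \frac{1}{2 \cdot \frac{90238004}{6105}} = \frac{1}{2} \cdot \frac{6105}{90238004} = \frac{6105}{180476008} \approx 3.3827 \cdot 10^{-5}$)
$p = - \frac{2916}{35155}$ ($p = \frac{\left(7 + 47\right)^{2}}{-35155} = 54^{2} \left(- \frac{1}{35155}\right) = 2916 \left(- \frac{1}{35155}\right) = - \frac{2916}{35155} \approx -0.082947$)
$\sqrt{j + p} = \sqrt{\frac{6105}{180476008} - \frac{2916}{35155}} = \sqrt{- \frac{526053418053}{6344634061240}} = \frac{i \sqrt{834404108552697230891430}}{3172317030620}$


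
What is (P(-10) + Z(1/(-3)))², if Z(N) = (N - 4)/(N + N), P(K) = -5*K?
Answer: 12769/4 ≈ 3192.3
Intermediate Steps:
Z(N) = (-4 + N)/(2*N) (Z(N) = (-4 + N)/((2*N)) = (-4 + N)*(1/(2*N)) = (-4 + N)/(2*N))
(P(-10) + Z(1/(-3)))² = (-5*(-10) + (-4 + 1/(-3))/(2*(1/(-3))))² = (50 + (-4 - ⅓)/(2*(-⅓)))² = (50 + (½)*(-3)*(-13/3))² = (50 + 13/2)² = (113/2)² = 12769/4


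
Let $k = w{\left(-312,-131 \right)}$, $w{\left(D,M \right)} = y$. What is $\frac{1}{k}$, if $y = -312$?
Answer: $- \frac{1}{312} \approx -0.0032051$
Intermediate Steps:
$w{\left(D,M \right)} = -312$
$k = -312$
$\frac{1}{k} = \frac{1}{-312} = - \frac{1}{312}$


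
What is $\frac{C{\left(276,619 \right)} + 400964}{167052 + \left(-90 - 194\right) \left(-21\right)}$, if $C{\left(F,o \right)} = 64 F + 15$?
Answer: $\frac{418643}{173016} \approx 2.4197$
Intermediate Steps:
$C{\left(F,o \right)} = 15 + 64 F$
$\frac{C{\left(276,619 \right)} + 400964}{167052 + \left(-90 - 194\right) \left(-21\right)} = \frac{\left(15 + 64 \cdot 276\right) + 400964}{167052 + \left(-90 - 194\right) \left(-21\right)} = \frac{\left(15 + 17664\right) + 400964}{167052 - -5964} = \frac{17679 + 400964}{167052 + 5964} = \frac{418643}{173016}$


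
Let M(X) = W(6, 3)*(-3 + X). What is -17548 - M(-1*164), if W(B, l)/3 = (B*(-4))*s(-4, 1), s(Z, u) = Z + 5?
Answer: -29572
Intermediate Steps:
s(Z, u) = 5 + Z
W(B, l) = -12*B (W(B, l) = 3*((B*(-4))*(5 - 4)) = 3*(-4*B*1) = 3*(-4*B) = -12*B)
M(X) = 216 - 72*X (M(X) = (-12*6)*(-3 + X) = -72*(-3 + X) = 216 - 72*X)
-17548 - M(-1*164) = -17548 - (216 - (-72)*164) = -17548 - (216 - 72*(-164)) = -17548 - (216 + 11808) = -17548 - 1*12024 = -17548 - 12024 = -29572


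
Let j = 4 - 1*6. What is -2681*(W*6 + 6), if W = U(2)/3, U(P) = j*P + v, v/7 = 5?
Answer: -182308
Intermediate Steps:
v = 35 (v = 7*5 = 35)
j = -2 (j = 4 - 6 = -2)
U(P) = 35 - 2*P (U(P) = -2*P + 35 = 35 - 2*P)
W = 31/3 (W = (35 - 2*2)/3 = (35 - 4)*(1/3) = 31*(1/3) = 31/3 ≈ 10.333)
-2681*(W*6 + 6) = -2681*((31/3)*6 + 6) = -2681*(62 + 6) = -2681*68 = -182308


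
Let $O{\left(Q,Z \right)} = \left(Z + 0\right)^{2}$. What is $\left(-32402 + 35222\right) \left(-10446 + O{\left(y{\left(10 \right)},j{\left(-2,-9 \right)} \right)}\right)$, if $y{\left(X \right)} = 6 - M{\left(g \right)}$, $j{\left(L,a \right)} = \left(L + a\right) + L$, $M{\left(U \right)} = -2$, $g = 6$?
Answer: $-28981140$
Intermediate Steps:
$j{\left(L,a \right)} = a + 2 L$
$y{\left(X \right)} = 8$ ($y{\left(X \right)} = 6 - -2 = 6 + 2 = 8$)
$O{\left(Q,Z \right)} = Z^{2}$
$\left(-32402 + 35222\right) \left(-10446 + O{\left(y{\left(10 \right)},j{\left(-2,-9 \right)} \right)}\right) = \left(-32402 + 35222\right) \left(-10446 + \left(-9 + 2 \left(-2\right)\right)^{2}\right) = 2820 \left(-10446 + \left(-9 - 4\right)^{2}\right) = 2820 \left(-10446 + \left(-13\right)^{2}\right) = 2820 \left(-10446 + 169\right) = 2820 \left(-10277\right) = -28981140$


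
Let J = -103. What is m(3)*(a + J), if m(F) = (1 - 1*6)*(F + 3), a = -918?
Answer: 30630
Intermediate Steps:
m(F) = -15 - 5*F (m(F) = (1 - 6)*(3 + F) = -5*(3 + F) = -15 - 5*F)
m(3)*(a + J) = (-15 - 5*3)*(-918 - 103) = (-15 - 15)*(-1021) = -30*(-1021) = 30630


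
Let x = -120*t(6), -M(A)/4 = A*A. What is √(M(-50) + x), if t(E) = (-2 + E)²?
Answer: 4*I*√745 ≈ 109.18*I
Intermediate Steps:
M(A) = -4*A² (M(A) = -4*A*A = -4*A²)
x = -1920 (x = -120*(-2 + 6)² = -120*4² = -120*16 = -1920)
√(M(-50) + x) = √(-4*(-50)² - 1920) = √(-4*2500 - 1920) = √(-10000 - 1920) = √(-11920) = 4*I*√745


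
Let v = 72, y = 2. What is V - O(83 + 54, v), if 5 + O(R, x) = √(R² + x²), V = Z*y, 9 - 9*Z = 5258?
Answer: -10453/9 - √23953 ≈ -1316.2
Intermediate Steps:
Z = -5249/9 (Z = 1 - ⅑*5258 = 1 - 5258/9 = -5249/9 ≈ -583.22)
V = -10498/9 (V = -5249/9*2 = -10498/9 ≈ -1166.4)
O(R, x) = -5 + √(R² + x²)
V - O(83 + 54, v) = -10498/9 - (-5 + √((83 + 54)² + 72²)) = -10498/9 - (-5 + √(137² + 5184)) = -10498/9 - (-5 + √(18769 + 5184)) = -10498/9 - (-5 + √23953) = -10498/9 + (5 - √23953) = -10453/9 - √23953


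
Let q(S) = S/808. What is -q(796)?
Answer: -199/202 ≈ -0.98515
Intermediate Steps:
q(S) = S/808 (q(S) = S*(1/808) = S/808)
-q(796) = -796/808 = -1*199/202 = -199/202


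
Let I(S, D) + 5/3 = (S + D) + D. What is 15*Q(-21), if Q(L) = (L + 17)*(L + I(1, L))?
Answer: 3820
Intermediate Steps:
I(S, D) = -5/3 + S + 2*D (I(S, D) = -5/3 + ((S + D) + D) = -5/3 + ((D + S) + D) = -5/3 + (S + 2*D) = -5/3 + S + 2*D)
Q(L) = (17 + L)*(-⅔ + 3*L) (Q(L) = (L + 17)*(L + (-5/3 + 1 + 2*L)) = (17 + L)*(L + (-⅔ + 2*L)) = (17 + L)*(-⅔ + 3*L))
15*Q(-21) = 15*(-34/3 + 3*(-21)² + (151/3)*(-21)) = 15*(-34/3 + 3*441 - 1057) = 15*(-34/3 + 1323 - 1057) = 15*(764/3) = 3820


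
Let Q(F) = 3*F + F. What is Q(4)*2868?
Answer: 45888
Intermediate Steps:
Q(F) = 4*F
Q(4)*2868 = (4*4)*2868 = 16*2868 = 45888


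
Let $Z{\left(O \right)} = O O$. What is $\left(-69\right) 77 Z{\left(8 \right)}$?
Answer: $-340032$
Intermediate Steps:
$Z{\left(O \right)} = O^{2}$
$\left(-69\right) 77 Z{\left(8 \right)} = \left(-69\right) 77 \cdot 8^{2} = \left(-5313\right) 64 = -340032$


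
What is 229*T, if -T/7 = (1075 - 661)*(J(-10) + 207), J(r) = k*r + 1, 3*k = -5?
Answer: -149098236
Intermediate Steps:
k = -5/3 (k = (1/3)*(-5) = -5/3 ≈ -1.6667)
J(r) = 1 - 5*r/3 (J(r) = -5*r/3 + 1 = 1 - 5*r/3)
T = -651084 (T = -7*(1075 - 661)*((1 - 5/3*(-10)) + 207) = -2898*((1 + 50/3) + 207) = -2898*(53/3 + 207) = -2898*674/3 = -7*93012 = -651084)
229*T = 229*(-651084) = -149098236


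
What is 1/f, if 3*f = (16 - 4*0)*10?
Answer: 3/160 ≈ 0.018750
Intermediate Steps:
f = 160/3 (f = ((16 - 4*0)*10)/3 = ((16 + 0)*10)/3 = (16*10)/3 = (⅓)*160 = 160/3 ≈ 53.333)
1/f = 1/(160/3) = 3/160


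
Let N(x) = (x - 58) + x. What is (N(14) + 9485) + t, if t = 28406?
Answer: 37861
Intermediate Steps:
N(x) = -58 + 2*x (N(x) = (-58 + x) + x = -58 + 2*x)
(N(14) + 9485) + t = ((-58 + 2*14) + 9485) + 28406 = ((-58 + 28) + 9485) + 28406 = (-30 + 9485) + 28406 = 9455 + 28406 = 37861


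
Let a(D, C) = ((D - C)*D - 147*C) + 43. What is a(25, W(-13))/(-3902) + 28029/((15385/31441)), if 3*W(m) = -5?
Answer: 5157991513697/90048405 ≈ 57280.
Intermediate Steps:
W(m) = -5/3 (W(m) = (1/3)*(-5) = -5/3)
a(D, C) = 43 - 147*C + D*(D - C) (a(D, C) = (D*(D - C) - 147*C) + 43 = (-147*C + D*(D - C)) + 43 = 43 - 147*C + D*(D - C))
a(25, W(-13))/(-3902) + 28029/((15385/31441)) = (43 + 25**2 - 147*(-5/3) - 1*(-5/3)*25)/(-3902) + 28029/((15385/31441)) = (43 + 625 + 245 + 125/3)*(-1/3902) + 28029/((15385*(1/31441))) = (2864/3)*(-1/3902) + 28029/(15385/31441) = -1432/5853 + 28029*(31441/15385) = -1432/5853 + 881259789/15385 = 5157991513697/90048405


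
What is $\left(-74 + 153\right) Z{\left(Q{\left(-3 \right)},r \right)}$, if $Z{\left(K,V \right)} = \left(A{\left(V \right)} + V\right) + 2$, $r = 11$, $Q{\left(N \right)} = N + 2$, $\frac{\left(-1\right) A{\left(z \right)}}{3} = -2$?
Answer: $1501$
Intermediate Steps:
$A{\left(z \right)} = 6$ ($A{\left(z \right)} = \left(-3\right) \left(-2\right) = 6$)
$Q{\left(N \right)} = 2 + N$
$Z{\left(K,V \right)} = 8 + V$ ($Z{\left(K,V \right)} = \left(6 + V\right) + 2 = 8 + V$)
$\left(-74 + 153\right) Z{\left(Q{\left(-3 \right)},r \right)} = \left(-74 + 153\right) \left(8 + 11\right) = 79 \cdot 19 = 1501$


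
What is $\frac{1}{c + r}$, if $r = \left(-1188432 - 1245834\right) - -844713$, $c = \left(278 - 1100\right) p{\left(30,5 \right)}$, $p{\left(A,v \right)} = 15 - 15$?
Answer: $- \frac{1}{1589553} \approx -6.2911 \cdot 10^{-7}$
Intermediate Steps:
$p{\left(A,v \right)} = 0$
$c = 0$ ($c = \left(278 - 1100\right) 0 = \left(-822\right) 0 = 0$)
$r = -1589553$ ($r = \left(-1188432 - 1245834\right) + 844713 = -2434266 + 844713 = -1589553$)
$\frac{1}{c + r} = \frac{1}{0 - 1589553} = \frac{1}{-1589553} = - \frac{1}{1589553}$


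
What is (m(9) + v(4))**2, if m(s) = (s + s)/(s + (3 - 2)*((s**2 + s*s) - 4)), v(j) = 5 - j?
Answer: 34225/27889 ≈ 1.2272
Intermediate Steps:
m(s) = 2*s/(-4 + s + 2*s**2) (m(s) = (2*s)/(s + 1*((s**2 + s**2) - 4)) = (2*s)/(s + 1*(2*s**2 - 4)) = (2*s)/(s + 1*(-4 + 2*s**2)) = (2*s)/(s + (-4 + 2*s**2)) = (2*s)/(-4 + s + 2*s**2) = 2*s/(-4 + s + 2*s**2))
(m(9) + v(4))**2 = (2*9/(-4 + 9 + 2*9**2) + (5 - 1*4))**2 = (2*9/(-4 + 9 + 2*81) + (5 - 4))**2 = (2*9/(-4 + 9 + 162) + 1)**2 = (2*9/167 + 1)**2 = (2*9*(1/167) + 1)**2 = (18/167 + 1)**2 = (185/167)**2 = 34225/27889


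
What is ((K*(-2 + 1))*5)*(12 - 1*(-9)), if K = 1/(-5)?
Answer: 21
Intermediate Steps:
K = -⅕ ≈ -0.20000
((K*(-2 + 1))*5)*(12 - 1*(-9)) = (-(-2 + 1)/5*5)*(12 - 1*(-9)) = (-⅕*(-1)*5)*(12 + 9) = ((⅕)*5)*21 = 1*21 = 21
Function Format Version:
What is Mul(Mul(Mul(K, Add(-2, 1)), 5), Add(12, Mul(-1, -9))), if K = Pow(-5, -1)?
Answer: 21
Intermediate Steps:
K = Rational(-1, 5) ≈ -0.20000
Mul(Mul(Mul(K, Add(-2, 1)), 5), Add(12, Mul(-1, -9))) = Mul(Mul(Mul(Rational(-1, 5), Add(-2, 1)), 5), Add(12, Mul(-1, -9))) = Mul(Mul(Mul(Rational(-1, 5), -1), 5), Add(12, 9)) = Mul(Mul(Rational(1, 5), 5), 21) = Mul(1, 21) = 21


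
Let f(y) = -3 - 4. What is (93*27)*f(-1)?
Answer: -17577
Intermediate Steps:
f(y) = -7
(93*27)*f(-1) = (93*27)*(-7) = 2511*(-7) = -17577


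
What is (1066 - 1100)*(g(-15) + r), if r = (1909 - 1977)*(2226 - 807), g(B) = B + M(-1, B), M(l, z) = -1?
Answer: 3281272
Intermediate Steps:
g(B) = -1 + B (g(B) = B - 1 = -1 + B)
r = -96492 (r = -68*1419 = -96492)
(1066 - 1100)*(g(-15) + r) = (1066 - 1100)*((-1 - 15) - 96492) = -34*(-16 - 96492) = -34*(-96508) = 3281272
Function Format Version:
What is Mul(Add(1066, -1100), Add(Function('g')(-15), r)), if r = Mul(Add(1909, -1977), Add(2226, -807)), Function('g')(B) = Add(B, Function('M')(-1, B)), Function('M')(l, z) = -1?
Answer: 3281272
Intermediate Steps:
Function('g')(B) = Add(-1, B) (Function('g')(B) = Add(B, -1) = Add(-1, B))
r = -96492 (r = Mul(-68, 1419) = -96492)
Mul(Add(1066, -1100), Add(Function('g')(-15), r)) = Mul(Add(1066, -1100), Add(Add(-1, -15), -96492)) = Mul(-34, Add(-16, -96492)) = Mul(-34, -96508) = 3281272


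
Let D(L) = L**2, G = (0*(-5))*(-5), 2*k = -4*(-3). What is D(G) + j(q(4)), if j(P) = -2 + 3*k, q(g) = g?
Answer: 16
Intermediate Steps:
k = 6 (k = (-4*(-3))/2 = (1/2)*12 = 6)
j(P) = 16 (j(P) = -2 + 3*6 = -2 + 18 = 16)
G = 0 (G = 0*(-5) = 0)
D(G) + j(q(4)) = 0**2 + 16 = 0 + 16 = 16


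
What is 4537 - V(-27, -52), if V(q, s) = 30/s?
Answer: 117977/26 ≈ 4537.6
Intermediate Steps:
4537 - V(-27, -52) = 4537 - 30/(-52) = 4537 - 30*(-1)/52 = 4537 - 1*(-15/26) = 4537 + 15/26 = 117977/26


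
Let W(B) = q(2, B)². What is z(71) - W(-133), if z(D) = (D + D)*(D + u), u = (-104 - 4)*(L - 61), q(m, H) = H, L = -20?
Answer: 1234609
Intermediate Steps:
u = 8748 (u = (-104 - 4)*(-20 - 61) = -108*(-81) = 8748)
z(D) = 2*D*(8748 + D) (z(D) = (D + D)*(D + 8748) = (2*D)*(8748 + D) = 2*D*(8748 + D))
W(B) = B²
z(71) - W(-133) = 2*71*(8748 + 71) - 1*(-133)² = 2*71*8819 - 1*17689 = 1252298 - 17689 = 1234609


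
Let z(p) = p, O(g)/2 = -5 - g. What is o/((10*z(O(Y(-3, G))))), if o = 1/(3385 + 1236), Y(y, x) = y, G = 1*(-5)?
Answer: -1/184840 ≈ -5.4101e-6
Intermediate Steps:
G = -5
o = 1/4621 ≈ 0.00021640
O(g) = -10 - 2*g (O(g) = 2*(-5 - g) = -10 - 2*g)
o/((10*z(O(Y(-3, G))))) = 1/(4621*((10*(-10 - 2*(-3))))) = 1/(4621*((10*(-10 + 6)))) = 1/(4621*((10*(-4)))) = (1/4621)/(-40) = (1/4621)*(-1/40) = -1/184840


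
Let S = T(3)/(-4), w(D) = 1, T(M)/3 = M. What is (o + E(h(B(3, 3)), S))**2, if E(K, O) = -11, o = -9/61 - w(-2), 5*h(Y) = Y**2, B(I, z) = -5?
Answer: 549081/3721 ≈ 147.56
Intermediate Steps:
h(Y) = Y**2/5
T(M) = 3*M
o = -70/61 (o = -9/61 - 1*1 = -9*1/61 - 1 = -9/61 - 1 = -70/61 ≈ -1.1475)
S = -9/4 (S = (3*3)/(-4) = 9*(-1/4) = -9/4 ≈ -2.2500)
(o + E(h(B(3, 3)), S))**2 = (-70/61 - 11)**2 = (-741/61)**2 = 549081/3721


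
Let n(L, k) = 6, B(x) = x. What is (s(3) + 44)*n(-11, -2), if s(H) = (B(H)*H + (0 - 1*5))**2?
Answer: 360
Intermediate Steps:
s(H) = (-5 + H**2)**2 (s(H) = (H*H + (0 - 1*5))**2 = (H**2 + (0 - 5))**2 = (H**2 - 5)**2 = (-5 + H**2)**2)
(s(3) + 44)*n(-11, -2) = ((-5 + 3**2)**2 + 44)*6 = ((-5 + 9)**2 + 44)*6 = (4**2 + 44)*6 = (16 + 44)*6 = 60*6 = 360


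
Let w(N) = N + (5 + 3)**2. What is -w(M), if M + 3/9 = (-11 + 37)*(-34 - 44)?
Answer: 5893/3 ≈ 1964.3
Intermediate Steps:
M = -6085/3 (M = -1/3 + (-11 + 37)*(-34 - 44) = -1/3 + 26*(-78) = -1/3 - 2028 = -6085/3 ≈ -2028.3)
w(N) = 64 + N (w(N) = N + 8**2 = N + 64 = 64 + N)
-w(M) = -(64 - 6085/3) = -1*(-5893/3) = 5893/3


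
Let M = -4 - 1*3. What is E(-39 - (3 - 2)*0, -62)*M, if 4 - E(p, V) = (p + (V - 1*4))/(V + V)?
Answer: -2737/124 ≈ -22.073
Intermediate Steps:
E(p, V) = 4 - (-4 + V + p)/(2*V) (E(p, V) = 4 - (p + (V - 1*4))/(V + V) = 4 - (p + (V - 4))/(2*V) = 4 - (p + (-4 + V))*1/(2*V) = 4 - (-4 + V + p)*1/(2*V) = 4 - (-4 + V + p)/(2*V))
M = -7 (M = -4 - 3 = -7)
E(-39 - (3 - 2)*0, -62)*M = ((½)*(4 - (-39 - (3 - 2)*0) + 7*(-62))/(-62))*(-7) = ((½)*(-1/62)*(4 - (-39 - 0) - 434))*(-7) = ((½)*(-1/62)*(4 - (-39 - 1*0) - 434))*(-7) = ((½)*(-1/62)*(4 - (-39 + 0) - 434))*(-7) = ((½)*(-1/62)*(4 - 1*(-39) - 434))*(-7) = ((½)*(-1/62)*(4 + 39 - 434))*(-7) = ((½)*(-1/62)*(-391))*(-7) = (391/124)*(-7) = -2737/124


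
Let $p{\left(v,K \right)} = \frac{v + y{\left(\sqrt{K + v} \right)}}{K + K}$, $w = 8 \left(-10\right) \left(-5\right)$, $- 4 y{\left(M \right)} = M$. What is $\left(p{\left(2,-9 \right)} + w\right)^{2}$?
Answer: $\frac{\left(28792 + i \sqrt{7}\right)^{2}}{5184} \approx 1.5991 \cdot 10^{5} + 29.389 i$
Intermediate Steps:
$y{\left(M \right)} = - \frac{M}{4}$
$w = 400$ ($w = \left(-80\right) \left(-5\right) = 400$)
$p{\left(v,K \right)} = \frac{v - \frac{\sqrt{K + v}}{4}}{2 K}$ ($p{\left(v,K \right)} = \frac{v - \frac{\sqrt{K + v}}{4}}{K + K} = \frac{v - \frac{\sqrt{K + v}}{4}}{2 K}$)
$\left(p{\left(2,-9 \right)} + w\right)^{2} = \left(\frac{- \sqrt{-9 + 2} + 4 \cdot 2}{8 \left(-9\right)} + 400\right)^{2} = \left(\frac{1}{8} \left(- \frac{1}{9}\right) \left(- \sqrt{-7} + 8\right) + 400\right)^{2} = \left(\frac{1}{8} \left(- \frac{1}{9}\right) \left(- i \sqrt{7} + 8\right) + 400\right)^{2} = \left(\frac{1}{8} \left(- \frac{1}{9}\right) \left(8 - i \sqrt{7}\right) + 400\right)^{2} = \left(\left(- \frac{1}{9} + \frac{i \sqrt{7}}{72}\right) + 400\right)^{2} = \left(\frac{3599}{9} + \frac{i \sqrt{7}}{72}\right)^{2}$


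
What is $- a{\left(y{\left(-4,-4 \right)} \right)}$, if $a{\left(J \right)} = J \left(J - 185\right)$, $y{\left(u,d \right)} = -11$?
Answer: $-2156$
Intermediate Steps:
$a{\left(J \right)} = J \left(-185 + J\right)$
$- a{\left(y{\left(-4,-4 \right)} \right)} = - \left(-11\right) \left(-185 - 11\right) = - \left(-11\right) \left(-196\right) = \left(-1\right) 2156 = -2156$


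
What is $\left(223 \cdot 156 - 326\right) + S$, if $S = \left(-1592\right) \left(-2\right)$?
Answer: $37646$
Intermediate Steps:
$S = 3184$
$\left(223 \cdot 156 - 326\right) + S = \left(223 \cdot 156 - 326\right) + 3184 = \left(34788 - 326\right) + 3184 = 34462 + 3184 = 37646$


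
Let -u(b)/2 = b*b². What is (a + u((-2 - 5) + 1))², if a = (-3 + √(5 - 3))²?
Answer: 196321 - 5316*√2 ≈ 1.8880e+5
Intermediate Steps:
u(b) = -2*b³ (u(b) = -2*b*b² = -2*b³)
a = (-3 + √2)² ≈ 2.5147
(a + u((-2 - 5) + 1))² = ((3 - √2)² - 2*((-2 - 5) + 1)³)² = ((3 - √2)² - 2*(-7 + 1)³)² = ((3 - √2)² - 2*(-6)³)² = ((3 - √2)² - 2*(-216))² = ((3 - √2)² + 432)² = (432 + (3 - √2)²)²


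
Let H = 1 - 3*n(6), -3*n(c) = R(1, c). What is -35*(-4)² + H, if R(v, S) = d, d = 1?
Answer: -558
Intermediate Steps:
R(v, S) = 1
n(c) = -⅓ (n(c) = -⅓*1 = -⅓)
H = 2 (H = 1 - 3*(-⅓) = 1 + 1 = 2)
-35*(-4)² + H = -35*(-4)² + 2 = -35*16 + 2 = -560 + 2 = -558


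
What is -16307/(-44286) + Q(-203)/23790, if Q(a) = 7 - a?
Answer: 217073/575718 ≈ 0.37705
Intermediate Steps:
-16307/(-44286) + Q(-203)/23790 = -16307/(-44286) + (7 - 1*(-203))/23790 = -16307*(-1/44286) + (7 + 203)*(1/23790) = 16307/44286 + 210*(1/23790) = 16307/44286 + 7/793 = 217073/575718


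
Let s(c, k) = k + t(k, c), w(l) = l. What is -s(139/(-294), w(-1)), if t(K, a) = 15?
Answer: -14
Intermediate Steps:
s(c, k) = 15 + k (s(c, k) = k + 15 = 15 + k)
-s(139/(-294), w(-1)) = -(15 - 1) = -1*14 = -14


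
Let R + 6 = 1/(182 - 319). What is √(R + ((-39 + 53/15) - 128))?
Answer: I*√715692795/2055 ≈ 13.018*I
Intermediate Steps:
R = -823/137 (R = -6 + 1/(182 - 319) = -6 + 1/(-137) = -6 - 1/137 = -823/137 ≈ -6.0073)
√(R + ((-39 + 53/15) - 128)) = √(-823/137 + ((-39 + 53/15) - 128)) = √(-823/137 + (-532/15 - 128)) = √(-823/137 - 2452/15) = √(-348269/2055) = I*√715692795/2055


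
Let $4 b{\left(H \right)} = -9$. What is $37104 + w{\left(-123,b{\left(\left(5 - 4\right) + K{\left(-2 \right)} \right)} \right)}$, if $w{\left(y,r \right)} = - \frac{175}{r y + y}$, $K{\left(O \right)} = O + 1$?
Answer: $\frac{4563652}{123} \approx 37103.0$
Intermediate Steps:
$K{\left(O \right)} = 1 + O$
$b{\left(H \right)} = - \frac{9}{4}$ ($b{\left(H \right)} = \frac{1}{4} \left(-9\right) = - \frac{9}{4}$)
$w{\left(y,r \right)} = - \frac{175}{y + r y}$
$37104 + w{\left(-123,b{\left(\left(5 - 4\right) + K{\left(-2 \right)} \right)} \right)} = 37104 - \frac{175}{\left(-123\right) \left(1 - \frac{9}{4}\right)} = 37104 - - \frac{175}{123 \left(- \frac{5}{4}\right)} = 37104 - \left(- \frac{175}{123}\right) \left(- \frac{4}{5}\right) = 37104 - \frac{140}{123} = \frac{4563652}{123}$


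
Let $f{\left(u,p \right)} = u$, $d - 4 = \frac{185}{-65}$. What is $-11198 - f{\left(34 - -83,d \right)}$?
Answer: $-11315$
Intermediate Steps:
$d = \frac{15}{13}$ ($d = 4 + \frac{185}{-65} = 4 + 185 \left(- \frac{1}{65}\right) = 4 - \frac{37}{13} = \frac{15}{13} \approx 1.1538$)
$-11198 - f{\left(34 - -83,d \right)} = -11198 - \left(34 - -83\right) = -11198 - \left(34 + 83\right) = -11198 - 117 = -11315$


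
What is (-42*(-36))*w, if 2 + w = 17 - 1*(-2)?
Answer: 25704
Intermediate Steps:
w = 17 (w = -2 + (17 - 1*(-2)) = -2 + (17 + 2) = -2 + 19 = 17)
(-42*(-36))*w = -42*(-36)*17 = 1512*17 = 25704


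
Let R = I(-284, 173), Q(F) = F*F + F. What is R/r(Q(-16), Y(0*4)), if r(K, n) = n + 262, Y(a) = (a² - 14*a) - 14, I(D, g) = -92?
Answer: -23/62 ≈ -0.37097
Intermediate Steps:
Q(F) = F + F² (Q(F) = F² + F = F + F²)
Y(a) = -14 + a² - 14*a
r(K, n) = 262 + n
R = -92
R/r(Q(-16), Y(0*4)) = -92/(262 + (-14 + (0*4)² - 0*4)) = -92/(262 + (-14 + 0² - 14*0)) = -92/(262 + (-14 + 0 + 0)) = -92/(262 - 14) = -92/248 = -92*1/248 = -23/62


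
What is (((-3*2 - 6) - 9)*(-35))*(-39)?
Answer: -28665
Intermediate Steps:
(((-3*2 - 6) - 9)*(-35))*(-39) = (((-6 - 6) - 9)*(-35))*(-39) = ((-12 - 9)*(-35))*(-39) = -21*(-35)*(-39) = 735*(-39) = -28665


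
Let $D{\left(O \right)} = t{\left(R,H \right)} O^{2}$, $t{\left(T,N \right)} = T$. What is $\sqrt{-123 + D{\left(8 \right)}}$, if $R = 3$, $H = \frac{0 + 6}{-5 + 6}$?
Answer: $\sqrt{69} \approx 8.3066$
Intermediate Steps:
$H = 6$ ($H = \frac{6}{1} = 6 \cdot 1 = 6$)
$D{\left(O \right)} = 3 O^{2}$
$\sqrt{-123 + D{\left(8 \right)}} = \sqrt{-123 + 3 \cdot 8^{2}} = \sqrt{-123 + 3 \cdot 64} = \sqrt{-123 + 192} = \sqrt{69}$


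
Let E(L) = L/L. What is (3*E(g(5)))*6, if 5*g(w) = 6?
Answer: 18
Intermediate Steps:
g(w) = 6/5 (g(w) = (1/5)*6 = 6/5)
E(L) = 1
(3*E(g(5)))*6 = (3*1)*6 = 3*6 = 18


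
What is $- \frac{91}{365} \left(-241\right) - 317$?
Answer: $- \frac{93774}{365} \approx -256.92$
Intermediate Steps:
$- \frac{91}{365} \left(-241\right) - 317 = \left(-91\right) \frac{1}{365} \left(-241\right) - 317 = \left(- \frac{91}{365}\right) \left(-241\right) - 317 = \frac{21931}{365} - 317 = - \frac{93774}{365}$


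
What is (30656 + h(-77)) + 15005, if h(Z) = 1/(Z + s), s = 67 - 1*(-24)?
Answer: 639255/14 ≈ 45661.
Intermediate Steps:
s = 91 (s = 67 + 24 = 91)
h(Z) = 1/(91 + Z) (h(Z) = 1/(Z + 91) = 1/(91 + Z))
(30656 + h(-77)) + 15005 = (30656 + 1/(91 - 77)) + 15005 = (30656 + 1/14) + 15005 = 429185/14 + 15005 = 639255/14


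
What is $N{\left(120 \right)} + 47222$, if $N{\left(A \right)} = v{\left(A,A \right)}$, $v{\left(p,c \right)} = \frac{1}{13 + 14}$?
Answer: $\frac{1274995}{27} \approx 47222.0$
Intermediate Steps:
$v{\left(p,c \right)} = \frac{1}{27}$
$N{\left(A \right)} = \frac{1}{27}$
$N{\left(120 \right)} + 47222 = \frac{1}{27} + 47222 = \frac{1274995}{27}$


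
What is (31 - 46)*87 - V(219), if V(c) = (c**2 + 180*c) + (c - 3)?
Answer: -88902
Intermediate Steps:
V(c) = -3 + c**2 + 181*c (V(c) = (c**2 + 180*c) + (-3 + c) = -3 + c**2 + 181*c)
(31 - 46)*87 - V(219) = (31 - 46)*87 - (-3 + 219**2 + 181*219) = -15*87 - (-3 + 47961 + 39639) = -1305 - 1*87597 = -1305 - 87597 = -88902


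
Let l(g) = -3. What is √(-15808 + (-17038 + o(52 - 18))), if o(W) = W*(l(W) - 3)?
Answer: 5*I*√1322 ≈ 181.8*I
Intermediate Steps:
o(W) = -6*W (o(W) = W*(-3 - 3) = W*(-6) = -6*W)
√(-15808 + (-17038 + o(52 - 18))) = √(-15808 + (-17038 - 6*(52 - 18))) = √(-15808 + (-17038 - 6*34)) = √(-15808 + (-17038 - 204)) = √(-15808 - 17242) = √(-33050) = 5*I*√1322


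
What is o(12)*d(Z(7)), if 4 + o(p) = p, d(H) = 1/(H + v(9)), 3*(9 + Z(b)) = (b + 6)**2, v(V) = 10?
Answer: 6/43 ≈ 0.13953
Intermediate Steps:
Z(b) = -9 + (6 + b)**2/3 (Z(b) = -9 + (b + 6)**2/3 = -9 + (6 + b)**2/3)
d(H) = 1/(10 + H) (d(H) = 1/(H + 10) = 1/(10 + H))
o(p) = -4 + p
o(12)*d(Z(7)) = (-4 + 12)/(10 + (-9 + (6 + 7)**2/3)) = 8/(10 + (-9 + (1/3)*13**2)) = 8/(10 + (-9 + (1/3)*169)) = 8/(10 + (-9 + 169/3)) = 8/(10 + 142/3) = 8/(172/3) = 8*(3/172) = 6/43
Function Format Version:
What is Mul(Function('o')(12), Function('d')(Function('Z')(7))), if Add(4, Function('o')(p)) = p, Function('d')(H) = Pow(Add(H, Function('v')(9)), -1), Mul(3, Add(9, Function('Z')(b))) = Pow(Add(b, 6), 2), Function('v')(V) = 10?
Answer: Rational(6, 43) ≈ 0.13953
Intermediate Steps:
Function('Z')(b) = Add(-9, Mul(Rational(1, 3), Pow(Add(6, b), 2))) (Function('Z')(b) = Add(-9, Mul(Rational(1, 3), Pow(Add(b, 6), 2))) = Add(-9, Mul(Rational(1, 3), Pow(Add(6, b), 2))))
Function('d')(H) = Pow(Add(10, H), -1) (Function('d')(H) = Pow(Add(H, 10), -1) = Pow(Add(10, H), -1))
Function('o')(p) = Add(-4, p)
Mul(Function('o')(12), Function('d')(Function('Z')(7))) = Mul(Add(-4, 12), Pow(Add(10, Add(-9, Mul(Rational(1, 3), Pow(Add(6, 7), 2)))), -1)) = Mul(8, Pow(Add(10, Add(-9, Mul(Rational(1, 3), Pow(13, 2)))), -1)) = Mul(8, Pow(Add(10, Add(-9, Mul(Rational(1, 3), 169))), -1)) = Mul(8, Pow(Add(10, Add(-9, Rational(169, 3))), -1)) = Mul(8, Pow(Add(10, Rational(142, 3)), -1)) = Mul(8, Pow(Rational(172, 3), -1)) = Mul(8, Rational(3, 172)) = Rational(6, 43)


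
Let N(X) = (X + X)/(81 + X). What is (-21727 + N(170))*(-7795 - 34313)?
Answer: 229620692796/251 ≈ 9.1482e+8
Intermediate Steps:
N(X) = 2*X/(81 + X) (N(X) = (2*X)/(81 + X) = 2*X/(81 + X))
(-21727 + N(170))*(-7795 - 34313) = (-21727 + 2*170/(81 + 170))*(-7795 - 34313) = (-21727 + 2*170/251)*(-42108) = (-21727 + 2*170*(1/251))*(-42108) = (-21727 + 340/251)*(-42108) = -5453137/251*(-42108) = 229620692796/251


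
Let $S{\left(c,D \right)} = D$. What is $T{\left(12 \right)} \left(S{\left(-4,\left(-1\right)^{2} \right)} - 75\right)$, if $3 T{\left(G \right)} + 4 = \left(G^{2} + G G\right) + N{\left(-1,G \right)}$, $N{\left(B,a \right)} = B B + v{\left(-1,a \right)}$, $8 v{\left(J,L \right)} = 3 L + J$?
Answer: $- \frac{85655}{12} \approx -7137.9$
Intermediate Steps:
$v{\left(J,L \right)} = \frac{J}{8} + \frac{3 L}{8}$ ($v{\left(J,L \right)} = \frac{3 L + J}{8} = \frac{J + 3 L}{8} = \frac{J}{8} + \frac{3 L}{8}$)
$N{\left(B,a \right)} = - \frac{1}{8} + B^{2} + \frac{3 a}{8}$ ($N{\left(B,a \right)} = B B + \left(\frac{1}{8} \left(-1\right) + \frac{3 a}{8}\right) = B^{2} + \left(- \frac{1}{8} + \frac{3 a}{8}\right) = - \frac{1}{8} + B^{2} + \frac{3 a}{8}$)
$T{\left(G \right)} = - \frac{25}{24} + \frac{G}{8} + \frac{2 G^{2}}{3}$ ($T{\left(G \right)} = - \frac{4}{3} + \frac{\left(G^{2} + G G\right) + \left(- \frac{1}{8} + \left(-1\right)^{2} + \frac{3 G}{8}\right)}{3} = - \frac{4}{3} + \frac{\left(G^{2} + G^{2}\right) + \left(- \frac{1}{8} + 1 + \frac{3 G}{8}\right)}{3} = - \frac{4}{3} + \frac{2 G^{2} + \left(\frac{7}{8} + \frac{3 G}{8}\right)}{3} = - \frac{4}{3} + \frac{\frac{7}{8} + 2 G^{2} + \frac{3 G}{8}}{3} = - \frac{4}{3} + \left(\frac{7}{24} + \frac{G}{8} + \frac{2 G^{2}}{3}\right) = - \frac{25}{24} + \frac{G}{8} + \frac{2 G^{2}}{3}$)
$T{\left(12 \right)} \left(S{\left(-4,\left(-1\right)^{2} \right)} - 75\right) = \left(- \frac{25}{24} + \frac{1}{8} \cdot 12 + \frac{2 \cdot 12^{2}}{3}\right) \left(\left(-1\right)^{2} - 75\right) = \left(- \frac{25}{24} + \frac{3}{2} + \frac{2}{3} \cdot 144\right) \left(1 - 75\right) = \left(- \frac{25}{24} + \frac{3}{2} + 96\right) \left(-74\right) = \frac{2315}{24} \left(-74\right) = - \frac{85655}{12}$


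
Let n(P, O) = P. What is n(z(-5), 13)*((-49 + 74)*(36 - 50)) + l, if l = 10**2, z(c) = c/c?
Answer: -250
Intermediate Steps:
z(c) = 1
l = 100
n(z(-5), 13)*((-49 + 74)*(36 - 50)) + l = 1*((-49 + 74)*(36 - 50)) + 100 = 1*(25*(-14)) + 100 = 1*(-350) + 100 = -350 + 100 = -250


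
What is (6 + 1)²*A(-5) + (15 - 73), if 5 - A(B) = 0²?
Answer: 187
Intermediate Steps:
A(B) = 5 (A(B) = 5 - 1*0² = 5 - 1*0 = 5 + 0 = 5)
(6 + 1)²*A(-5) + (15 - 73) = (6 + 1)²*5 + (15 - 73) = 7²*5 - 58 = 49*5 - 58 = 245 - 58 = 187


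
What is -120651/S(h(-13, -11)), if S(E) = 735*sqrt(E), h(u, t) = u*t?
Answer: -40217*sqrt(143)/35035 ≈ -13.727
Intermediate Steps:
h(u, t) = t*u
-120651/S(h(-13, -11)) = -120651*sqrt(143)/105105 = -40217*sqrt(143)/35035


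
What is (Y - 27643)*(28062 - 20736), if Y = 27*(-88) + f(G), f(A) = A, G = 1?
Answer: -219911868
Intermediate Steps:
Y = -2375 (Y = 27*(-88) + 1 = -2376 + 1 = -2375)
(Y - 27643)*(28062 - 20736) = (-2375 - 27643)*(28062 - 20736) = -30018*7326 = -219911868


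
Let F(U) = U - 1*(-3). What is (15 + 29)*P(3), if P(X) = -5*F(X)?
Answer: -1320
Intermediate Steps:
F(U) = 3 + U (F(U) = U + 3 = 3 + U)
P(X) = -15 - 5*X (P(X) = -5*(3 + X) = -15 - 5*X)
(15 + 29)*P(3) = (15 + 29)*(-15 - 5*3) = 44*(-15 - 15) = 44*(-30) = -1320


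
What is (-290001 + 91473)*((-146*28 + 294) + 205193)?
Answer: -39983340672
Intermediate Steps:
(-290001 + 91473)*((-146*28 + 294) + 205193) = -198528*((-4088 + 294) + 205193) = -198528*(-3794 + 205193) = -198528*201399 = -39983340672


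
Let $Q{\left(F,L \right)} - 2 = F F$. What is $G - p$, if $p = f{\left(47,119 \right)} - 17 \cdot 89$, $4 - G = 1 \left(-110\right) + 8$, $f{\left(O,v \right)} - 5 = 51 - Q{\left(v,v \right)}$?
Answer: $15726$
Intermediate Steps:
$Q{\left(F,L \right)} = 2 + F^{2}$ ($Q{\left(F,L \right)} = 2 + F F = 2 + F^{2}$)
$f{\left(O,v \right)} = 54 - v^{2}$ ($f{\left(O,v \right)} = 5 - \left(-49 + v^{2}\right) = 54 - v^{2}$)
$G = 106$ ($G = 4 - \left(1 \left(-110\right) + 8\right) = 4 - \left(-110 + 8\right) = 4 - -102 = 4 + 102 = 106$)
$p = -15620$ ($p = \left(54 - 119^{2}\right) - 17 \cdot 89 = \left(54 - 14161\right) - 1513 = -14107 - 1513 = -15620$)
$G - p = 106 - -15620 = 106 + 15620 = 15726$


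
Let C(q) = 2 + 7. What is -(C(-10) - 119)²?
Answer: -12100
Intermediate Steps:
C(q) = 9
-(C(-10) - 119)² = -(9 - 119)² = -1*(-110)² = -1*12100 = -12100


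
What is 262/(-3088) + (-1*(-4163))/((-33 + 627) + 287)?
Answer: 6312261/1360264 ≈ 4.6405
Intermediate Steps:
262/(-3088) + (-1*(-4163))/((-33 + 627) + 287) = 262*(-1/3088) + 4163/(594 + 287) = -131/1544 + 4163/881 = 6312261/1360264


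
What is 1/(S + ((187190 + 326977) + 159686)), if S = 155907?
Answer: 1/829760 ≈ 1.2052e-6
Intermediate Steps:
1/(S + ((187190 + 326977) + 159686)) = 1/(155907 + ((187190 + 326977) + 159686)) = 1/(155907 + (514167 + 159686)) = 1/(155907 + 673853) = 1/829760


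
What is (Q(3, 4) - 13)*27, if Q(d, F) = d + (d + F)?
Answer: -81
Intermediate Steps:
Q(d, F) = F + 2*d (Q(d, F) = d + (F + d) = F + 2*d)
(Q(3, 4) - 13)*27 = ((4 + 2*3) - 13)*27 = ((4 + 6) - 13)*27 = (10 - 13)*27 = -3*27 = -81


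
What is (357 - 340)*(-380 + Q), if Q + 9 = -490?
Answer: -14943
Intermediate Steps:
Q = -499 (Q = -9 - 490 = -499)
(357 - 340)*(-380 + Q) = (357 - 340)*(-380 - 499) = 17*(-879) = -14943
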